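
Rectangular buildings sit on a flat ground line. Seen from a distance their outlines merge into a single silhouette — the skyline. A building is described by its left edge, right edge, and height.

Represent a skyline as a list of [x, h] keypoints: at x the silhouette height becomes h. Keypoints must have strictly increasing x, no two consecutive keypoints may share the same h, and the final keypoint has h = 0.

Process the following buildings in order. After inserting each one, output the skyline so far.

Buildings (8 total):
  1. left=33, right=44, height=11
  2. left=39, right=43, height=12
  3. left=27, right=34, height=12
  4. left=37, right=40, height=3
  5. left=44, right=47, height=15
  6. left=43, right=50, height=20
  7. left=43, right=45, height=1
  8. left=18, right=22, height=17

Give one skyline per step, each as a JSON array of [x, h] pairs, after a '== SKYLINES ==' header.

== SKYLINES ==
[[33,11],[44,0]]
[[33,11],[39,12],[43,11],[44,0]]
[[27,12],[34,11],[39,12],[43,11],[44,0]]
[[27,12],[34,11],[39,12],[43,11],[44,0]]
[[27,12],[34,11],[39,12],[43,11],[44,15],[47,0]]
[[27,12],[34,11],[39,12],[43,20],[50,0]]
[[27,12],[34,11],[39,12],[43,20],[50,0]]
[[18,17],[22,0],[27,12],[34,11],[39,12],[43,20],[50,0]]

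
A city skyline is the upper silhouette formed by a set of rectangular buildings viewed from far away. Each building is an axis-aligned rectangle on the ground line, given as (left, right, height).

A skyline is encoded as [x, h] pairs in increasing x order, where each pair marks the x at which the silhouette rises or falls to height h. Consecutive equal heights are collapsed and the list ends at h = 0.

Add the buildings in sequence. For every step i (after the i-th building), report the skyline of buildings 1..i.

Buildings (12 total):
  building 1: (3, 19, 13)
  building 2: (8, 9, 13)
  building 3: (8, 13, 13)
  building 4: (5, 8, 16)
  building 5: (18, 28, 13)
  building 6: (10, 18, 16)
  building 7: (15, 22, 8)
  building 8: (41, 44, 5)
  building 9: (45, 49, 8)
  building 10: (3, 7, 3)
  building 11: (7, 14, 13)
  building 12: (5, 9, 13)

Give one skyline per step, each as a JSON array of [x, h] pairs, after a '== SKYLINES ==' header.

== SKYLINES ==
[[3,13],[19,0]]
[[3,13],[19,0]]
[[3,13],[19,0]]
[[3,13],[5,16],[8,13],[19,0]]
[[3,13],[5,16],[8,13],[28,0]]
[[3,13],[5,16],[8,13],[10,16],[18,13],[28,0]]
[[3,13],[5,16],[8,13],[10,16],[18,13],[28,0]]
[[3,13],[5,16],[8,13],[10,16],[18,13],[28,0],[41,5],[44,0]]
[[3,13],[5,16],[8,13],[10,16],[18,13],[28,0],[41,5],[44,0],[45,8],[49,0]]
[[3,13],[5,16],[8,13],[10,16],[18,13],[28,0],[41,5],[44,0],[45,8],[49,0]]
[[3,13],[5,16],[8,13],[10,16],[18,13],[28,0],[41,5],[44,0],[45,8],[49,0]]
[[3,13],[5,16],[8,13],[10,16],[18,13],[28,0],[41,5],[44,0],[45,8],[49,0]]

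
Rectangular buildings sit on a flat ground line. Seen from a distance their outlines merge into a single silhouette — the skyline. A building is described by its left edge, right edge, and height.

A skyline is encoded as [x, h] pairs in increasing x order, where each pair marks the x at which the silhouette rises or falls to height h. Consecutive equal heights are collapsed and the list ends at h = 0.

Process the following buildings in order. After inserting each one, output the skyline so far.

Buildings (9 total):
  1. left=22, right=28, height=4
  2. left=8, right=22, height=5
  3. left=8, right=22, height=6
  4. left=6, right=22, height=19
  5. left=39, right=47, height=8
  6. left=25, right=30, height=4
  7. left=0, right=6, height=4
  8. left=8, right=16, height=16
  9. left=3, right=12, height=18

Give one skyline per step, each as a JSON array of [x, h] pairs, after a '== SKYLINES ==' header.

== SKYLINES ==
[[22,4],[28,0]]
[[8,5],[22,4],[28,0]]
[[8,6],[22,4],[28,0]]
[[6,19],[22,4],[28,0]]
[[6,19],[22,4],[28,0],[39,8],[47,0]]
[[6,19],[22,4],[30,0],[39,8],[47,0]]
[[0,4],[6,19],[22,4],[30,0],[39,8],[47,0]]
[[0,4],[6,19],[22,4],[30,0],[39,8],[47,0]]
[[0,4],[3,18],[6,19],[22,4],[30,0],[39,8],[47,0]]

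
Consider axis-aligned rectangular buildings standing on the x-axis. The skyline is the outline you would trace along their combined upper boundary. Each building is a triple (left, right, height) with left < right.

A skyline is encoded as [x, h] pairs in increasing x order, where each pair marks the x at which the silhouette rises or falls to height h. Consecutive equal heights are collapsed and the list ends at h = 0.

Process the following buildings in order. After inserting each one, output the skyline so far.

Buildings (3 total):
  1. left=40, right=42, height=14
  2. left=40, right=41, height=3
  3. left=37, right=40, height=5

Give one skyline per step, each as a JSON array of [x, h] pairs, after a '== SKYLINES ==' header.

== SKYLINES ==
[[40,14],[42,0]]
[[40,14],[42,0]]
[[37,5],[40,14],[42,0]]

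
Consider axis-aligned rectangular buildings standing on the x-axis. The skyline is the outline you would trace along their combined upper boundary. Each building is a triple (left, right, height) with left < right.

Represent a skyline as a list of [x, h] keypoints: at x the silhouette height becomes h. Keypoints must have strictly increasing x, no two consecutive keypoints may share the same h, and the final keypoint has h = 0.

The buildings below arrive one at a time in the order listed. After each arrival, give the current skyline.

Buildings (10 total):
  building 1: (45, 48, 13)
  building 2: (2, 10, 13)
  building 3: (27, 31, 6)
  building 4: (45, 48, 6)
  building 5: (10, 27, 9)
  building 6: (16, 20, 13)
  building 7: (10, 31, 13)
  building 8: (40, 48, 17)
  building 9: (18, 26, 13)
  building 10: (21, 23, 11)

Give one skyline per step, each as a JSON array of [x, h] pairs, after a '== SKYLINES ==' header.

== SKYLINES ==
[[45,13],[48,0]]
[[2,13],[10,0],[45,13],[48,0]]
[[2,13],[10,0],[27,6],[31,0],[45,13],[48,0]]
[[2,13],[10,0],[27,6],[31,0],[45,13],[48,0]]
[[2,13],[10,9],[27,6],[31,0],[45,13],[48,0]]
[[2,13],[10,9],[16,13],[20,9],[27,6],[31,0],[45,13],[48,0]]
[[2,13],[31,0],[45,13],[48,0]]
[[2,13],[31,0],[40,17],[48,0]]
[[2,13],[31,0],[40,17],[48,0]]
[[2,13],[31,0],[40,17],[48,0]]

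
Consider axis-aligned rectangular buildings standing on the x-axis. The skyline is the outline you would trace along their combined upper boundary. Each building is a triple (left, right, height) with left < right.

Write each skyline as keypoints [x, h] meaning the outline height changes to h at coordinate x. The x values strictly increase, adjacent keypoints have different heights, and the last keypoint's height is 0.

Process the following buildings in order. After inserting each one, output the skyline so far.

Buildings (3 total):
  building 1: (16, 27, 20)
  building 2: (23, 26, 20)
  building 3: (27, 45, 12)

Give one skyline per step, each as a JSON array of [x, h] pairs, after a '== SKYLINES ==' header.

== SKYLINES ==
[[16,20],[27,0]]
[[16,20],[27,0]]
[[16,20],[27,12],[45,0]]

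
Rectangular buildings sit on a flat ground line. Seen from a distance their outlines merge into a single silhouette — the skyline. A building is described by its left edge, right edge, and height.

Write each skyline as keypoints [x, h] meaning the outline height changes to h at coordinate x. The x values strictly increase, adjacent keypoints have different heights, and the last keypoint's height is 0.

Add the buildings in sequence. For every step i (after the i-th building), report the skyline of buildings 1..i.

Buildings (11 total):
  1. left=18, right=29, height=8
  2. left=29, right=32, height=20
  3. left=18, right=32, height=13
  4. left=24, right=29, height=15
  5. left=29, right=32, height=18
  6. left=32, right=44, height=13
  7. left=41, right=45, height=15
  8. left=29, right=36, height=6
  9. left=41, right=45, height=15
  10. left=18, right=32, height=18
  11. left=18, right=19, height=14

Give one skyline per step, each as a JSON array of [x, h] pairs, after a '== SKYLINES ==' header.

== SKYLINES ==
[[18,8],[29,0]]
[[18,8],[29,20],[32,0]]
[[18,13],[29,20],[32,0]]
[[18,13],[24,15],[29,20],[32,0]]
[[18,13],[24,15],[29,20],[32,0]]
[[18,13],[24,15],[29,20],[32,13],[44,0]]
[[18,13],[24,15],[29,20],[32,13],[41,15],[45,0]]
[[18,13],[24,15],[29,20],[32,13],[41,15],[45,0]]
[[18,13],[24,15],[29,20],[32,13],[41,15],[45,0]]
[[18,18],[29,20],[32,13],[41,15],[45,0]]
[[18,18],[29,20],[32,13],[41,15],[45,0]]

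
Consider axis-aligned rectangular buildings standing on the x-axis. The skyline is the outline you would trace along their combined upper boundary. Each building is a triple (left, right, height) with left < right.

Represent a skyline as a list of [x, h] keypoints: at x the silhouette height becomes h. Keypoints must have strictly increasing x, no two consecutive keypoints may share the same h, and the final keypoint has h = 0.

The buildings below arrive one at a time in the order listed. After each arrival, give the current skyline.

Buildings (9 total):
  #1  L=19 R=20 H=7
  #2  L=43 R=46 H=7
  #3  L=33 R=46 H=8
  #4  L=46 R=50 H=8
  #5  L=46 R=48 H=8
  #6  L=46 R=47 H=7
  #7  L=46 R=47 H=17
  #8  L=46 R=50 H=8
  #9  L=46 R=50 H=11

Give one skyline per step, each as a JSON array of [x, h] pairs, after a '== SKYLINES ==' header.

== SKYLINES ==
[[19,7],[20,0]]
[[19,7],[20,0],[43,7],[46,0]]
[[19,7],[20,0],[33,8],[46,0]]
[[19,7],[20,0],[33,8],[50,0]]
[[19,7],[20,0],[33,8],[50,0]]
[[19,7],[20,0],[33,8],[50,0]]
[[19,7],[20,0],[33,8],[46,17],[47,8],[50,0]]
[[19,7],[20,0],[33,8],[46,17],[47,8],[50,0]]
[[19,7],[20,0],[33,8],[46,17],[47,11],[50,0]]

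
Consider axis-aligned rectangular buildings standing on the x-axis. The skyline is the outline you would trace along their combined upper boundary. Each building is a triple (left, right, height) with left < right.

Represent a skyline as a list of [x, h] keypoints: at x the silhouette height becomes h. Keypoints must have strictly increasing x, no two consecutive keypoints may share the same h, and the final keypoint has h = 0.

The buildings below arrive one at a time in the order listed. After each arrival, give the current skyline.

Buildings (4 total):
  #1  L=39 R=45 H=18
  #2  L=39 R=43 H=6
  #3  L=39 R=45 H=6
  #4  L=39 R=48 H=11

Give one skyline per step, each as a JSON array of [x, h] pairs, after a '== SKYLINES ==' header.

== SKYLINES ==
[[39,18],[45,0]]
[[39,18],[45,0]]
[[39,18],[45,0]]
[[39,18],[45,11],[48,0]]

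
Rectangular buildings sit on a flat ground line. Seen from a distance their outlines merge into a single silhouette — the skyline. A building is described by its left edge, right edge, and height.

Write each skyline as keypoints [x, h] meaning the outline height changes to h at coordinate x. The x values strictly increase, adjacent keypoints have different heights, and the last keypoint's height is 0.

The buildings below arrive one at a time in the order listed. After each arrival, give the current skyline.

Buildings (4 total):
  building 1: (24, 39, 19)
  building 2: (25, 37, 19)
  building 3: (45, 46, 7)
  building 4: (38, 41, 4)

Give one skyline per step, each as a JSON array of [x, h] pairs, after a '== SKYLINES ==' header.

== SKYLINES ==
[[24,19],[39,0]]
[[24,19],[39,0]]
[[24,19],[39,0],[45,7],[46,0]]
[[24,19],[39,4],[41,0],[45,7],[46,0]]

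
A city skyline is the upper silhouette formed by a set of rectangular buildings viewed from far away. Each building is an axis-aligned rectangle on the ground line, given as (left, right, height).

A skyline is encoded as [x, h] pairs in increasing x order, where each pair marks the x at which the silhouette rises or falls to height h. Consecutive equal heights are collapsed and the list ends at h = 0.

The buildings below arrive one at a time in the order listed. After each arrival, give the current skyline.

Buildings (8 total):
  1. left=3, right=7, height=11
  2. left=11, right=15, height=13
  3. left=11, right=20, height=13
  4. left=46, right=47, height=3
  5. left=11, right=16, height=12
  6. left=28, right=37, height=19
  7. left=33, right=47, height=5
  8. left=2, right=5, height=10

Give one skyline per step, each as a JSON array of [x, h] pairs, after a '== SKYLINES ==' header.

== SKYLINES ==
[[3,11],[7,0]]
[[3,11],[7,0],[11,13],[15,0]]
[[3,11],[7,0],[11,13],[20,0]]
[[3,11],[7,0],[11,13],[20,0],[46,3],[47,0]]
[[3,11],[7,0],[11,13],[20,0],[46,3],[47,0]]
[[3,11],[7,0],[11,13],[20,0],[28,19],[37,0],[46,3],[47,0]]
[[3,11],[7,0],[11,13],[20,0],[28,19],[37,5],[47,0]]
[[2,10],[3,11],[7,0],[11,13],[20,0],[28,19],[37,5],[47,0]]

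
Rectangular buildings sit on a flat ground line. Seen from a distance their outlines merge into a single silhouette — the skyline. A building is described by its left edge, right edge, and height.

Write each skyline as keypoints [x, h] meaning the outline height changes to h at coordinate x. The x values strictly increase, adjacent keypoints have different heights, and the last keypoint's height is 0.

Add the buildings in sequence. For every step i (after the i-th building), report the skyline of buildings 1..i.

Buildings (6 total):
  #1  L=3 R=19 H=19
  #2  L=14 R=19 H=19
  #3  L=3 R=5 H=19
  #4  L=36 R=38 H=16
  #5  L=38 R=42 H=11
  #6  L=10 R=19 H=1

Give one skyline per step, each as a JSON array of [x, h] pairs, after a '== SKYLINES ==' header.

== SKYLINES ==
[[3,19],[19,0]]
[[3,19],[19,0]]
[[3,19],[19,0]]
[[3,19],[19,0],[36,16],[38,0]]
[[3,19],[19,0],[36,16],[38,11],[42,0]]
[[3,19],[19,0],[36,16],[38,11],[42,0]]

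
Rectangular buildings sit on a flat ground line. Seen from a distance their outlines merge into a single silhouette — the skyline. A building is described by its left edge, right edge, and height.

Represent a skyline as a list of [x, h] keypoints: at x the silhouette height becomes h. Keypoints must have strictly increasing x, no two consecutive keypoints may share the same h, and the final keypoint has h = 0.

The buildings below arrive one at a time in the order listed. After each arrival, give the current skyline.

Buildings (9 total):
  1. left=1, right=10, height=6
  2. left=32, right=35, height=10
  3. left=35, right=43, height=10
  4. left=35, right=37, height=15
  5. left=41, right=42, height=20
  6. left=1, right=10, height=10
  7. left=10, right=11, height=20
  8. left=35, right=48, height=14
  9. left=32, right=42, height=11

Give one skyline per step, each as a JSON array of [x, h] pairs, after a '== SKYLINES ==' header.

== SKYLINES ==
[[1,6],[10,0]]
[[1,6],[10,0],[32,10],[35,0]]
[[1,6],[10,0],[32,10],[43,0]]
[[1,6],[10,0],[32,10],[35,15],[37,10],[43,0]]
[[1,6],[10,0],[32,10],[35,15],[37,10],[41,20],[42,10],[43,0]]
[[1,10],[10,0],[32,10],[35,15],[37,10],[41,20],[42,10],[43,0]]
[[1,10],[10,20],[11,0],[32,10],[35,15],[37,10],[41,20],[42,10],[43,0]]
[[1,10],[10,20],[11,0],[32,10],[35,15],[37,14],[41,20],[42,14],[48,0]]
[[1,10],[10,20],[11,0],[32,11],[35,15],[37,14],[41,20],[42,14],[48,0]]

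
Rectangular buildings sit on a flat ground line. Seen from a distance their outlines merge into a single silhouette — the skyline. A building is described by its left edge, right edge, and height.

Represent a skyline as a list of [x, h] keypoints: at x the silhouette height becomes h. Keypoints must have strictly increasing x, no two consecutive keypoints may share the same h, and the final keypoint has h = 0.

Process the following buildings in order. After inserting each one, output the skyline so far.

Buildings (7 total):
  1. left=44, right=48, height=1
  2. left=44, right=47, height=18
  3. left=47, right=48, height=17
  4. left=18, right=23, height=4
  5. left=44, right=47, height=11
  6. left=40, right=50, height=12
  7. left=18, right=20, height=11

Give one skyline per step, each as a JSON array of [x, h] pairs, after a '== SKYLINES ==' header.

== SKYLINES ==
[[44,1],[48,0]]
[[44,18],[47,1],[48,0]]
[[44,18],[47,17],[48,0]]
[[18,4],[23,0],[44,18],[47,17],[48,0]]
[[18,4],[23,0],[44,18],[47,17],[48,0]]
[[18,4],[23,0],[40,12],[44,18],[47,17],[48,12],[50,0]]
[[18,11],[20,4],[23,0],[40,12],[44,18],[47,17],[48,12],[50,0]]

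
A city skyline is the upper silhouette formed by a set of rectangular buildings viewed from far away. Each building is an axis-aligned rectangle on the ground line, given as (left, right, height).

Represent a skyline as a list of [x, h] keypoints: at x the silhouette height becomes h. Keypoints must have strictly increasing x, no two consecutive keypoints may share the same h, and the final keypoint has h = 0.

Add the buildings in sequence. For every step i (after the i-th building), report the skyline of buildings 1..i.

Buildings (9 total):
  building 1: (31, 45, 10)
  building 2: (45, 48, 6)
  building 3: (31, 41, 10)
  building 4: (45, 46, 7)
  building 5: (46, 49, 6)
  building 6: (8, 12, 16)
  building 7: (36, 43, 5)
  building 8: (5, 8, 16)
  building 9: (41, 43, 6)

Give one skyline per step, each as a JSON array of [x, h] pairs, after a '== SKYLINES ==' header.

== SKYLINES ==
[[31,10],[45,0]]
[[31,10],[45,6],[48,0]]
[[31,10],[45,6],[48,0]]
[[31,10],[45,7],[46,6],[48,0]]
[[31,10],[45,7],[46,6],[49,0]]
[[8,16],[12,0],[31,10],[45,7],[46,6],[49,0]]
[[8,16],[12,0],[31,10],[45,7],[46,6],[49,0]]
[[5,16],[12,0],[31,10],[45,7],[46,6],[49,0]]
[[5,16],[12,0],[31,10],[45,7],[46,6],[49,0]]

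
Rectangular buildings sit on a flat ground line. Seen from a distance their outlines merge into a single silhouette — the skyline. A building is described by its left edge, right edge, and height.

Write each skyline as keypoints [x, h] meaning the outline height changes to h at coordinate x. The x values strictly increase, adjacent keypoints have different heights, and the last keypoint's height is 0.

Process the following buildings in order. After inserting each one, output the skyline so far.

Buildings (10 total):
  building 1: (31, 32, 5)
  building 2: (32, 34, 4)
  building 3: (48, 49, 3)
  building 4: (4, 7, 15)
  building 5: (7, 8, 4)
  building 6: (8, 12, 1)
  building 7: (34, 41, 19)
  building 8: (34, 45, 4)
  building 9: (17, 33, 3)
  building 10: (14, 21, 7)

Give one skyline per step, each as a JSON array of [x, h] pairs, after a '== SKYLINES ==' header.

== SKYLINES ==
[[31,5],[32,0]]
[[31,5],[32,4],[34,0]]
[[31,5],[32,4],[34,0],[48,3],[49,0]]
[[4,15],[7,0],[31,5],[32,4],[34,0],[48,3],[49,0]]
[[4,15],[7,4],[8,0],[31,5],[32,4],[34,0],[48,3],[49,0]]
[[4,15],[7,4],[8,1],[12,0],[31,5],[32,4],[34,0],[48,3],[49,0]]
[[4,15],[7,4],[8,1],[12,0],[31,5],[32,4],[34,19],[41,0],[48,3],[49,0]]
[[4,15],[7,4],[8,1],[12,0],[31,5],[32,4],[34,19],[41,4],[45,0],[48,3],[49,0]]
[[4,15],[7,4],[8,1],[12,0],[17,3],[31,5],[32,4],[34,19],[41,4],[45,0],[48,3],[49,0]]
[[4,15],[7,4],[8,1],[12,0],[14,7],[21,3],[31,5],[32,4],[34,19],[41,4],[45,0],[48,3],[49,0]]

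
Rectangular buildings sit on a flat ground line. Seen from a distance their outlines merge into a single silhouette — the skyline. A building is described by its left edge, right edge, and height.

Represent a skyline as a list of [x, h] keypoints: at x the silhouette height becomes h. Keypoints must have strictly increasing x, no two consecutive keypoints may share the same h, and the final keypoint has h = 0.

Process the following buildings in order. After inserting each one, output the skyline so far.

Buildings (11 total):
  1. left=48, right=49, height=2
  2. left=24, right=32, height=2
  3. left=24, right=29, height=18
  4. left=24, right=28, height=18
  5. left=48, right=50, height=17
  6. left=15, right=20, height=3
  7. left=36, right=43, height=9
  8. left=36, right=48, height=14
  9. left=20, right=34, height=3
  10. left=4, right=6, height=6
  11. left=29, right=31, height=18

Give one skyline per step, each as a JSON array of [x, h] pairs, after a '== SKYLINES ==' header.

== SKYLINES ==
[[48,2],[49,0]]
[[24,2],[32,0],[48,2],[49,0]]
[[24,18],[29,2],[32,0],[48,2],[49,0]]
[[24,18],[29,2],[32,0],[48,2],[49,0]]
[[24,18],[29,2],[32,0],[48,17],[50,0]]
[[15,3],[20,0],[24,18],[29,2],[32,0],[48,17],[50,0]]
[[15,3],[20,0],[24,18],[29,2],[32,0],[36,9],[43,0],[48,17],[50,0]]
[[15,3],[20,0],[24,18],[29,2],[32,0],[36,14],[48,17],[50,0]]
[[15,3],[24,18],[29,3],[34,0],[36,14],[48,17],[50,0]]
[[4,6],[6,0],[15,3],[24,18],[29,3],[34,0],[36,14],[48,17],[50,0]]
[[4,6],[6,0],[15,3],[24,18],[31,3],[34,0],[36,14],[48,17],[50,0]]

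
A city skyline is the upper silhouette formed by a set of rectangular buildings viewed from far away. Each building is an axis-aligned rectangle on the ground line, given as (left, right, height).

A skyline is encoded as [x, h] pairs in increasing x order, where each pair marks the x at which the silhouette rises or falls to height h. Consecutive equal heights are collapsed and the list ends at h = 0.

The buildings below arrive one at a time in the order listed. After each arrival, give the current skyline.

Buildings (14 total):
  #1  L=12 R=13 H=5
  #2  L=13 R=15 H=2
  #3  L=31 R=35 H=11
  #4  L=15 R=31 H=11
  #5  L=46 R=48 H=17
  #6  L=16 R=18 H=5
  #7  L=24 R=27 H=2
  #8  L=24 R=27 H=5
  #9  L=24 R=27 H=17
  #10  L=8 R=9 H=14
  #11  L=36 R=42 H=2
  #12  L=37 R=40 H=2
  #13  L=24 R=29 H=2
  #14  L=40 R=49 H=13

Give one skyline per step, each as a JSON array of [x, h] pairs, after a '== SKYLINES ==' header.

== SKYLINES ==
[[12,5],[13,0]]
[[12,5],[13,2],[15,0]]
[[12,5],[13,2],[15,0],[31,11],[35,0]]
[[12,5],[13,2],[15,11],[35,0]]
[[12,5],[13,2],[15,11],[35,0],[46,17],[48,0]]
[[12,5],[13,2],[15,11],[35,0],[46,17],[48,0]]
[[12,5],[13,2],[15,11],[35,0],[46,17],[48,0]]
[[12,5],[13,2],[15,11],[35,0],[46,17],[48,0]]
[[12,5],[13,2],[15,11],[24,17],[27,11],[35,0],[46,17],[48,0]]
[[8,14],[9,0],[12,5],[13,2],[15,11],[24,17],[27,11],[35,0],[46,17],[48,0]]
[[8,14],[9,0],[12,5],[13,2],[15,11],[24,17],[27,11],[35,0],[36,2],[42,0],[46,17],[48,0]]
[[8,14],[9,0],[12,5],[13,2],[15,11],[24,17],[27,11],[35,0],[36,2],[42,0],[46,17],[48,0]]
[[8,14],[9,0],[12,5],[13,2],[15,11],[24,17],[27,11],[35,0],[36,2],[42,0],[46,17],[48,0]]
[[8,14],[9,0],[12,5],[13,2],[15,11],[24,17],[27,11],[35,0],[36,2],[40,13],[46,17],[48,13],[49,0]]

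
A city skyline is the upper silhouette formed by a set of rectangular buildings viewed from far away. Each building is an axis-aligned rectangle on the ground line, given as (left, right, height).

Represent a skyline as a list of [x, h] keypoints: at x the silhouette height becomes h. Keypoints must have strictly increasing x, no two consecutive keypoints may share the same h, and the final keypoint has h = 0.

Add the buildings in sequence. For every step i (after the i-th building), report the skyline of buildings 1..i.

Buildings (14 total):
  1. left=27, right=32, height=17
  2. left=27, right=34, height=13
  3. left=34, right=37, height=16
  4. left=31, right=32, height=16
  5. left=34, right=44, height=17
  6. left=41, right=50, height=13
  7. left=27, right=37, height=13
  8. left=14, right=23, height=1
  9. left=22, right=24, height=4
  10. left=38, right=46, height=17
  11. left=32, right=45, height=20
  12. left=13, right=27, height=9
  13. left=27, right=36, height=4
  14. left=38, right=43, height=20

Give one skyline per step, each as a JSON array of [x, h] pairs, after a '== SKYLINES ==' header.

== SKYLINES ==
[[27,17],[32,0]]
[[27,17],[32,13],[34,0]]
[[27,17],[32,13],[34,16],[37,0]]
[[27,17],[32,13],[34,16],[37,0]]
[[27,17],[32,13],[34,17],[44,0]]
[[27,17],[32,13],[34,17],[44,13],[50,0]]
[[27,17],[32,13],[34,17],[44,13],[50,0]]
[[14,1],[23,0],[27,17],[32,13],[34,17],[44,13],[50,0]]
[[14,1],[22,4],[24,0],[27,17],[32,13],[34,17],[44,13],[50,0]]
[[14,1],[22,4],[24,0],[27,17],[32,13],[34,17],[46,13],[50,0]]
[[14,1],[22,4],[24,0],[27,17],[32,20],[45,17],[46,13],[50,0]]
[[13,9],[27,17],[32,20],[45,17],[46,13],[50,0]]
[[13,9],[27,17],[32,20],[45,17],[46,13],[50,0]]
[[13,9],[27,17],[32,20],[45,17],[46,13],[50,0]]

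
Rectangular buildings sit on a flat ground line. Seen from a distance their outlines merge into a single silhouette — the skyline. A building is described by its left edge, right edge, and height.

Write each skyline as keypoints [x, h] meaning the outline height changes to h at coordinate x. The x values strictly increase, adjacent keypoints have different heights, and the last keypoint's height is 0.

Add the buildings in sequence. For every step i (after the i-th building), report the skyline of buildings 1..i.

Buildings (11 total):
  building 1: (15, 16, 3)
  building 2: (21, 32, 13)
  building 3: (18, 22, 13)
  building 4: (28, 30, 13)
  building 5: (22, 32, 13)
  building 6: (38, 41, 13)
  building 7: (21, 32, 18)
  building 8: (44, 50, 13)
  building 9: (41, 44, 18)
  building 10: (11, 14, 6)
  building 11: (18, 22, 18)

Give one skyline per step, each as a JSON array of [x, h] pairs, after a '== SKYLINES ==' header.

== SKYLINES ==
[[15,3],[16,0]]
[[15,3],[16,0],[21,13],[32,0]]
[[15,3],[16,0],[18,13],[32,0]]
[[15,3],[16,0],[18,13],[32,0]]
[[15,3],[16,0],[18,13],[32,0]]
[[15,3],[16,0],[18,13],[32,0],[38,13],[41,0]]
[[15,3],[16,0],[18,13],[21,18],[32,0],[38,13],[41,0]]
[[15,3],[16,0],[18,13],[21,18],[32,0],[38,13],[41,0],[44,13],[50,0]]
[[15,3],[16,0],[18,13],[21,18],[32,0],[38,13],[41,18],[44,13],[50,0]]
[[11,6],[14,0],[15,3],[16,0],[18,13],[21,18],[32,0],[38,13],[41,18],[44,13],[50,0]]
[[11,6],[14,0],[15,3],[16,0],[18,18],[32,0],[38,13],[41,18],[44,13],[50,0]]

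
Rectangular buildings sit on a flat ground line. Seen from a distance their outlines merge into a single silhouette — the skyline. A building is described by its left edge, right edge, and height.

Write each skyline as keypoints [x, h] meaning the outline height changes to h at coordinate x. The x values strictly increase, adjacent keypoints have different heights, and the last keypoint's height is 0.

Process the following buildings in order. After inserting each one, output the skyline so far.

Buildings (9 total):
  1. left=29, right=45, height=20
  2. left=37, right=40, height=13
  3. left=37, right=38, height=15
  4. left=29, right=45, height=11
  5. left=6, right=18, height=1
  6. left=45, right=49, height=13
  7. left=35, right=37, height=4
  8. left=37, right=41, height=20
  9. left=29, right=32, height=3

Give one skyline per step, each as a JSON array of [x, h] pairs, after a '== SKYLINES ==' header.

== SKYLINES ==
[[29,20],[45,0]]
[[29,20],[45,0]]
[[29,20],[45,0]]
[[29,20],[45,0]]
[[6,1],[18,0],[29,20],[45,0]]
[[6,1],[18,0],[29,20],[45,13],[49,0]]
[[6,1],[18,0],[29,20],[45,13],[49,0]]
[[6,1],[18,0],[29,20],[45,13],[49,0]]
[[6,1],[18,0],[29,20],[45,13],[49,0]]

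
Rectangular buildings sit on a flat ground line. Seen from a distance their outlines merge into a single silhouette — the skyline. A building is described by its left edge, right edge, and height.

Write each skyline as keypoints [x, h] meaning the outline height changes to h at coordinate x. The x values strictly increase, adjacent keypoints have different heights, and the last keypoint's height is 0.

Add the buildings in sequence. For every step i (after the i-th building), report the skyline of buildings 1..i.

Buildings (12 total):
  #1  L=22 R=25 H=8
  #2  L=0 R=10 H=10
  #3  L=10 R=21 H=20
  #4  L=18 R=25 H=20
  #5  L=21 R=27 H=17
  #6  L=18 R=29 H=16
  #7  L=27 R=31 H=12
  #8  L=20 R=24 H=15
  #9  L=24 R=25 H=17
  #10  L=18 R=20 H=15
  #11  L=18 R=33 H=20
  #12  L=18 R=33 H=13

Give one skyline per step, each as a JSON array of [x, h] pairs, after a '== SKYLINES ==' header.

== SKYLINES ==
[[22,8],[25,0]]
[[0,10],[10,0],[22,8],[25,0]]
[[0,10],[10,20],[21,0],[22,8],[25,0]]
[[0,10],[10,20],[25,0]]
[[0,10],[10,20],[25,17],[27,0]]
[[0,10],[10,20],[25,17],[27,16],[29,0]]
[[0,10],[10,20],[25,17],[27,16],[29,12],[31,0]]
[[0,10],[10,20],[25,17],[27,16],[29,12],[31,0]]
[[0,10],[10,20],[25,17],[27,16],[29,12],[31,0]]
[[0,10],[10,20],[25,17],[27,16],[29,12],[31,0]]
[[0,10],[10,20],[33,0]]
[[0,10],[10,20],[33,0]]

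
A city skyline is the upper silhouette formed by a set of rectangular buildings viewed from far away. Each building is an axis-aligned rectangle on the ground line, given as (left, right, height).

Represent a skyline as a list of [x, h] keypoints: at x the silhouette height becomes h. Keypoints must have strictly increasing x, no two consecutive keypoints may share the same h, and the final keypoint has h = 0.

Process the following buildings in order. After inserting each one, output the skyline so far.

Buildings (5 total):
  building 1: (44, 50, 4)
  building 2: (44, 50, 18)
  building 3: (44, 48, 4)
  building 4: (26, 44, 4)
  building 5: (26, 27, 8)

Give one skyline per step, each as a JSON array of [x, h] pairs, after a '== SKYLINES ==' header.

== SKYLINES ==
[[44,4],[50,0]]
[[44,18],[50,0]]
[[44,18],[50,0]]
[[26,4],[44,18],[50,0]]
[[26,8],[27,4],[44,18],[50,0]]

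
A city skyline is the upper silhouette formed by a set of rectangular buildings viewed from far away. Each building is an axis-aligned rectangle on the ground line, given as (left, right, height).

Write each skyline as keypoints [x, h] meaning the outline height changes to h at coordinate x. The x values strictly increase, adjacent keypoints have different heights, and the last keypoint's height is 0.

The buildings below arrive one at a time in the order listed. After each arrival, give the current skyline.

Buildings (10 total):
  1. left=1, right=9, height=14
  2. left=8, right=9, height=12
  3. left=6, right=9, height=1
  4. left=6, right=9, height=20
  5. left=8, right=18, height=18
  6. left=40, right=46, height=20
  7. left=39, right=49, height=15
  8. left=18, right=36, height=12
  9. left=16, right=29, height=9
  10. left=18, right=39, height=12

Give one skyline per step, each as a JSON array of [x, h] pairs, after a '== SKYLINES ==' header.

== SKYLINES ==
[[1,14],[9,0]]
[[1,14],[9,0]]
[[1,14],[9,0]]
[[1,14],[6,20],[9,0]]
[[1,14],[6,20],[9,18],[18,0]]
[[1,14],[6,20],[9,18],[18,0],[40,20],[46,0]]
[[1,14],[6,20],[9,18],[18,0],[39,15],[40,20],[46,15],[49,0]]
[[1,14],[6,20],[9,18],[18,12],[36,0],[39,15],[40,20],[46,15],[49,0]]
[[1,14],[6,20],[9,18],[18,12],[36,0],[39,15],[40,20],[46,15],[49,0]]
[[1,14],[6,20],[9,18],[18,12],[39,15],[40,20],[46,15],[49,0]]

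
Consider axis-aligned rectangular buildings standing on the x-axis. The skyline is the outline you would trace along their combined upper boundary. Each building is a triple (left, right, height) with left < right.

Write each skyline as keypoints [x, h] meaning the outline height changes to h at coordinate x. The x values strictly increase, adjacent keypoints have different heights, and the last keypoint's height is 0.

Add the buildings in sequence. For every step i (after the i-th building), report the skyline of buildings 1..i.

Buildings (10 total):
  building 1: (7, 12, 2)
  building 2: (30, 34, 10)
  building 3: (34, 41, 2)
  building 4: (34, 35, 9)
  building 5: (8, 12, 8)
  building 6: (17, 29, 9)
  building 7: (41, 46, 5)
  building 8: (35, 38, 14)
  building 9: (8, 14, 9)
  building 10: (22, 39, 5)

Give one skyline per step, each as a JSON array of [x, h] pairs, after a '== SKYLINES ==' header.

== SKYLINES ==
[[7,2],[12,0]]
[[7,2],[12,0],[30,10],[34,0]]
[[7,2],[12,0],[30,10],[34,2],[41,0]]
[[7,2],[12,0],[30,10],[34,9],[35,2],[41,0]]
[[7,2],[8,8],[12,0],[30,10],[34,9],[35,2],[41,0]]
[[7,2],[8,8],[12,0],[17,9],[29,0],[30,10],[34,9],[35,2],[41,0]]
[[7,2],[8,8],[12,0],[17,9],[29,0],[30,10],[34,9],[35,2],[41,5],[46,0]]
[[7,2],[8,8],[12,0],[17,9],[29,0],[30,10],[34,9],[35,14],[38,2],[41,5],[46,0]]
[[7,2],[8,9],[14,0],[17,9],[29,0],[30,10],[34,9],[35,14],[38,2],[41,5],[46,0]]
[[7,2],[8,9],[14,0],[17,9],[29,5],[30,10],[34,9],[35,14],[38,5],[39,2],[41,5],[46,0]]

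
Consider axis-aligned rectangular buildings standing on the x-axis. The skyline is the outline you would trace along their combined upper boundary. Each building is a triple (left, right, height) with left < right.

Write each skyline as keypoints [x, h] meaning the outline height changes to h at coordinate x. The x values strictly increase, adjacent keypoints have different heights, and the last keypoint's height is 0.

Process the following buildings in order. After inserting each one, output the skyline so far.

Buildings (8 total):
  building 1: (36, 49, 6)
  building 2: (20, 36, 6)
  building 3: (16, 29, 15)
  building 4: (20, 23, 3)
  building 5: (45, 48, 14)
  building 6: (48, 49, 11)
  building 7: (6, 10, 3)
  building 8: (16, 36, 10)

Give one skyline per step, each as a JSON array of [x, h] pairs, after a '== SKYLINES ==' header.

== SKYLINES ==
[[36,6],[49,0]]
[[20,6],[49,0]]
[[16,15],[29,6],[49,0]]
[[16,15],[29,6],[49,0]]
[[16,15],[29,6],[45,14],[48,6],[49,0]]
[[16,15],[29,6],[45,14],[48,11],[49,0]]
[[6,3],[10,0],[16,15],[29,6],[45,14],[48,11],[49,0]]
[[6,3],[10,0],[16,15],[29,10],[36,6],[45,14],[48,11],[49,0]]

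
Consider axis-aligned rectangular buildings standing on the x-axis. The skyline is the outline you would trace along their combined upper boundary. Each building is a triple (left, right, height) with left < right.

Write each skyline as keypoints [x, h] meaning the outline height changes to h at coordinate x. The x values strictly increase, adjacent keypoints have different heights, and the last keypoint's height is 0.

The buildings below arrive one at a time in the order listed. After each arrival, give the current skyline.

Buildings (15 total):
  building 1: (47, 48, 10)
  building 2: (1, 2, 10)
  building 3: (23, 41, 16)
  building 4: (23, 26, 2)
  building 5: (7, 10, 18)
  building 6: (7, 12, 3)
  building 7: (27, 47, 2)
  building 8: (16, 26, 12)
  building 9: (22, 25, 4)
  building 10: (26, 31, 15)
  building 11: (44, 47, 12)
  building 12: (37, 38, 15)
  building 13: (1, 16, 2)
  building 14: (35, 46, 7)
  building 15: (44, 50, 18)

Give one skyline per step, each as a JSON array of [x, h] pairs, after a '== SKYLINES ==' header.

== SKYLINES ==
[[47,10],[48,0]]
[[1,10],[2,0],[47,10],[48,0]]
[[1,10],[2,0],[23,16],[41,0],[47,10],[48,0]]
[[1,10],[2,0],[23,16],[41,0],[47,10],[48,0]]
[[1,10],[2,0],[7,18],[10,0],[23,16],[41,0],[47,10],[48,0]]
[[1,10],[2,0],[7,18],[10,3],[12,0],[23,16],[41,0],[47,10],[48,0]]
[[1,10],[2,0],[7,18],[10,3],[12,0],[23,16],[41,2],[47,10],[48,0]]
[[1,10],[2,0],[7,18],[10,3],[12,0],[16,12],[23,16],[41,2],[47,10],[48,0]]
[[1,10],[2,0],[7,18],[10,3],[12,0],[16,12],[23,16],[41,2],[47,10],[48,0]]
[[1,10],[2,0],[7,18],[10,3],[12,0],[16,12],[23,16],[41,2],[47,10],[48,0]]
[[1,10],[2,0],[7,18],[10,3],[12,0],[16,12],[23,16],[41,2],[44,12],[47,10],[48,0]]
[[1,10],[2,0],[7,18],[10,3],[12,0],[16,12],[23,16],[41,2],[44,12],[47,10],[48,0]]
[[1,10],[2,2],[7,18],[10,3],[12,2],[16,12],[23,16],[41,2],[44,12],[47,10],[48,0]]
[[1,10],[2,2],[7,18],[10,3],[12,2],[16,12],[23,16],[41,7],[44,12],[47,10],[48,0]]
[[1,10],[2,2],[7,18],[10,3],[12,2],[16,12],[23,16],[41,7],[44,18],[50,0]]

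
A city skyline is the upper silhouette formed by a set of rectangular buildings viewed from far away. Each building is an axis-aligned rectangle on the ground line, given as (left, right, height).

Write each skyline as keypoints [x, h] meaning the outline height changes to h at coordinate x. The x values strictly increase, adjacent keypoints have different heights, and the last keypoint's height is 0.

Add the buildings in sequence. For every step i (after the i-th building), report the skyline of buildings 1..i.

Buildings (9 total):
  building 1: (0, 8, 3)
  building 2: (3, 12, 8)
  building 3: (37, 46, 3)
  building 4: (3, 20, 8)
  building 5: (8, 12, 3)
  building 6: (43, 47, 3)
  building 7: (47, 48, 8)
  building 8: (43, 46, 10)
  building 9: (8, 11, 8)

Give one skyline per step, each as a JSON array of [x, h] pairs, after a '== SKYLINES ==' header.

== SKYLINES ==
[[0,3],[8,0]]
[[0,3],[3,8],[12,0]]
[[0,3],[3,8],[12,0],[37,3],[46,0]]
[[0,3],[3,8],[20,0],[37,3],[46,0]]
[[0,3],[3,8],[20,0],[37,3],[46,0]]
[[0,3],[3,8],[20,0],[37,3],[47,0]]
[[0,3],[3,8],[20,0],[37,3],[47,8],[48,0]]
[[0,3],[3,8],[20,0],[37,3],[43,10],[46,3],[47,8],[48,0]]
[[0,3],[3,8],[20,0],[37,3],[43,10],[46,3],[47,8],[48,0]]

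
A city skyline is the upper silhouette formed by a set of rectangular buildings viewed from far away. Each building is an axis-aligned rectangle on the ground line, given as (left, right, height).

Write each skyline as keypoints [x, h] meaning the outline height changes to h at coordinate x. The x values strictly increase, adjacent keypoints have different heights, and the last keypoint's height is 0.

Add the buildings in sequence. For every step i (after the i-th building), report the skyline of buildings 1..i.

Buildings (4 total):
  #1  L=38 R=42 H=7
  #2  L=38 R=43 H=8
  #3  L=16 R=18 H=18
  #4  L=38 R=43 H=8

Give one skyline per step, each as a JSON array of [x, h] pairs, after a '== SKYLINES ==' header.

== SKYLINES ==
[[38,7],[42,0]]
[[38,8],[43,0]]
[[16,18],[18,0],[38,8],[43,0]]
[[16,18],[18,0],[38,8],[43,0]]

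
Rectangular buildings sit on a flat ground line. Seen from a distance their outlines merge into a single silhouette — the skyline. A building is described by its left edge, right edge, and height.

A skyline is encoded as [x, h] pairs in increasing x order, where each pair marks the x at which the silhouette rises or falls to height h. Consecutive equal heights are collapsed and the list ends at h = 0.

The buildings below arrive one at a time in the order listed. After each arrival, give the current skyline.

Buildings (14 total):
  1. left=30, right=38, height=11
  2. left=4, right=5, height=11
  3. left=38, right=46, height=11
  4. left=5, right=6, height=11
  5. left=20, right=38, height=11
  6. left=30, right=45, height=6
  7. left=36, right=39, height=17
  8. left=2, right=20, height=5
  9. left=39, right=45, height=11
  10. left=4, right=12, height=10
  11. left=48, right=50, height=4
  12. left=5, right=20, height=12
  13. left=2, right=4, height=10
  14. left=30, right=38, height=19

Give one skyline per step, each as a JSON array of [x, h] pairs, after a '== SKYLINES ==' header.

== SKYLINES ==
[[30,11],[38,0]]
[[4,11],[5,0],[30,11],[38,0]]
[[4,11],[5,0],[30,11],[46,0]]
[[4,11],[6,0],[30,11],[46,0]]
[[4,11],[6,0],[20,11],[46,0]]
[[4,11],[6,0],[20,11],[46,0]]
[[4,11],[6,0],[20,11],[36,17],[39,11],[46,0]]
[[2,5],[4,11],[6,5],[20,11],[36,17],[39,11],[46,0]]
[[2,5],[4,11],[6,5],[20,11],[36,17],[39,11],[46,0]]
[[2,5],[4,11],[6,10],[12,5],[20,11],[36,17],[39,11],[46,0]]
[[2,5],[4,11],[6,10],[12,5],[20,11],[36,17],[39,11],[46,0],[48,4],[50,0]]
[[2,5],[4,11],[5,12],[20,11],[36,17],[39,11],[46,0],[48,4],[50,0]]
[[2,10],[4,11],[5,12],[20,11],[36,17],[39,11],[46,0],[48,4],[50,0]]
[[2,10],[4,11],[5,12],[20,11],[30,19],[38,17],[39,11],[46,0],[48,4],[50,0]]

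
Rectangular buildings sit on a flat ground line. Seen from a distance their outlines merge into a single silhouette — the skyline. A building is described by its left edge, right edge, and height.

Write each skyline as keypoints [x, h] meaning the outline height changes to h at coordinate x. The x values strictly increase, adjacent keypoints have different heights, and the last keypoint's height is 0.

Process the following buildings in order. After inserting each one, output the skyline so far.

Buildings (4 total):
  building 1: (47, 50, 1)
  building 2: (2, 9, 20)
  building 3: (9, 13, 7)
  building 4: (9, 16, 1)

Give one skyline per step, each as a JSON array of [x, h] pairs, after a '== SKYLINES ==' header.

== SKYLINES ==
[[47,1],[50,0]]
[[2,20],[9,0],[47,1],[50,0]]
[[2,20],[9,7],[13,0],[47,1],[50,0]]
[[2,20],[9,7],[13,1],[16,0],[47,1],[50,0]]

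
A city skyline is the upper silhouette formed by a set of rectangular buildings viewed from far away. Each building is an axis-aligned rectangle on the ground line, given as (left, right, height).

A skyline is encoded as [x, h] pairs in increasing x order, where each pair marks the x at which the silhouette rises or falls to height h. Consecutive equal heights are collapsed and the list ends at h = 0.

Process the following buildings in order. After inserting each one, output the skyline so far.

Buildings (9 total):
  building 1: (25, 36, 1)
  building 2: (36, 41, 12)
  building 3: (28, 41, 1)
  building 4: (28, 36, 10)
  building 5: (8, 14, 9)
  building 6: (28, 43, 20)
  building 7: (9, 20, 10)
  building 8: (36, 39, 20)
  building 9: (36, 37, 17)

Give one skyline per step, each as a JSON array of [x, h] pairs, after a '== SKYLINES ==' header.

== SKYLINES ==
[[25,1],[36,0]]
[[25,1],[36,12],[41,0]]
[[25,1],[36,12],[41,0]]
[[25,1],[28,10],[36,12],[41,0]]
[[8,9],[14,0],[25,1],[28,10],[36,12],[41,0]]
[[8,9],[14,0],[25,1],[28,20],[43,0]]
[[8,9],[9,10],[20,0],[25,1],[28,20],[43,0]]
[[8,9],[9,10],[20,0],[25,1],[28,20],[43,0]]
[[8,9],[9,10],[20,0],[25,1],[28,20],[43,0]]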